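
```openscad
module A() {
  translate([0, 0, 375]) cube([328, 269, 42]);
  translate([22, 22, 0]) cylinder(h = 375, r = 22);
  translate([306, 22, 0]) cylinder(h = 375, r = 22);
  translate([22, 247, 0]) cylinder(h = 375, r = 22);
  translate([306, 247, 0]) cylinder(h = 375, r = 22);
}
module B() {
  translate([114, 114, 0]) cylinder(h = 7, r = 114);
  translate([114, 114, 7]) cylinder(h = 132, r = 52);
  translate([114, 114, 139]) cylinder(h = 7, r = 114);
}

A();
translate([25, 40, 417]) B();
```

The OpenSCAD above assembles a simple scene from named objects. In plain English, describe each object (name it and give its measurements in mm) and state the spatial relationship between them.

A is a four-legged stool. The seat is a 328×269×42 mm slab whose top surface is at z = 417 mm; four round legs, each 44 mm in diameter, run from the floor (z = 0) to the underside of the seat, each leg's axis is inset half a diameter from the nearest pair of seat edges (so the leg's bounding box is flush with the corner).

B is a spool: two coaxial disc flanges of radius 114 mm and thickness 7 mm, joined by a core cylinder of radius 52 mm and height 132 mm. The lower flange rests on z = 0 and the three cylinders share a vertical axis.

The spool is on top of the stool.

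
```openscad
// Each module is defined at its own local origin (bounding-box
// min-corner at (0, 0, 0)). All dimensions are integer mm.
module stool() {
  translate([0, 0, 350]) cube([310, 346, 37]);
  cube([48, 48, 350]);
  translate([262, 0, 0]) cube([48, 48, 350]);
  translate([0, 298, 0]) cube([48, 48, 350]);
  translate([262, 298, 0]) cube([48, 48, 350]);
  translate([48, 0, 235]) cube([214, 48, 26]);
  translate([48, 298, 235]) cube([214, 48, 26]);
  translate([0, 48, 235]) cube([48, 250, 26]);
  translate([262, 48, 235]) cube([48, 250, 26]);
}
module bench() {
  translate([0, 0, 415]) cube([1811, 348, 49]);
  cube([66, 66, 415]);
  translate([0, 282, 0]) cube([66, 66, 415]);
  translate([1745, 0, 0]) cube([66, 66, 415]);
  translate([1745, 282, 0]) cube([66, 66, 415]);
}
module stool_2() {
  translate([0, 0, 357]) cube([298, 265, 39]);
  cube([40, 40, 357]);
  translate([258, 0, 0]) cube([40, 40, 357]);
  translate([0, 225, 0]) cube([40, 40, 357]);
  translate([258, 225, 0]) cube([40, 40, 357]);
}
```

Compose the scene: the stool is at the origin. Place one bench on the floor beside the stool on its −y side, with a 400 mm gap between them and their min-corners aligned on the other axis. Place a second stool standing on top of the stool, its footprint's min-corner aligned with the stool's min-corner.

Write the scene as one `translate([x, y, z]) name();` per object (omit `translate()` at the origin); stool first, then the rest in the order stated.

stool();
translate([0, -748, 0]) bench();
translate([0, 0, 387]) stool_2();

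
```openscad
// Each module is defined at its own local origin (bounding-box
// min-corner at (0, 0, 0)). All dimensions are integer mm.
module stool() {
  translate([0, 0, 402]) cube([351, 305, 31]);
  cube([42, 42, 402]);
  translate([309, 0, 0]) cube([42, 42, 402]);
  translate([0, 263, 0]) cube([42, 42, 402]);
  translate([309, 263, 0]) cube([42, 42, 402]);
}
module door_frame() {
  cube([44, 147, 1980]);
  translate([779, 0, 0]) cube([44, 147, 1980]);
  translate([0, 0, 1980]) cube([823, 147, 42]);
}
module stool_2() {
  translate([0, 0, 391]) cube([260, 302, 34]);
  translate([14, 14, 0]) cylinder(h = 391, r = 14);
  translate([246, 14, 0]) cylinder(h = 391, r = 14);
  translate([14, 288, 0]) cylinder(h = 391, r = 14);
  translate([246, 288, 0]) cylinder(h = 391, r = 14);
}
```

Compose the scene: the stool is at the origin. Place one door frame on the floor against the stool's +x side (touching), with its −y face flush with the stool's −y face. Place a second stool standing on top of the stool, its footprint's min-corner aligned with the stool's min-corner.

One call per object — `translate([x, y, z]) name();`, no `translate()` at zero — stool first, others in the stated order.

stool();
translate([351, 0, 0]) door_frame();
translate([0, 0, 433]) stool_2();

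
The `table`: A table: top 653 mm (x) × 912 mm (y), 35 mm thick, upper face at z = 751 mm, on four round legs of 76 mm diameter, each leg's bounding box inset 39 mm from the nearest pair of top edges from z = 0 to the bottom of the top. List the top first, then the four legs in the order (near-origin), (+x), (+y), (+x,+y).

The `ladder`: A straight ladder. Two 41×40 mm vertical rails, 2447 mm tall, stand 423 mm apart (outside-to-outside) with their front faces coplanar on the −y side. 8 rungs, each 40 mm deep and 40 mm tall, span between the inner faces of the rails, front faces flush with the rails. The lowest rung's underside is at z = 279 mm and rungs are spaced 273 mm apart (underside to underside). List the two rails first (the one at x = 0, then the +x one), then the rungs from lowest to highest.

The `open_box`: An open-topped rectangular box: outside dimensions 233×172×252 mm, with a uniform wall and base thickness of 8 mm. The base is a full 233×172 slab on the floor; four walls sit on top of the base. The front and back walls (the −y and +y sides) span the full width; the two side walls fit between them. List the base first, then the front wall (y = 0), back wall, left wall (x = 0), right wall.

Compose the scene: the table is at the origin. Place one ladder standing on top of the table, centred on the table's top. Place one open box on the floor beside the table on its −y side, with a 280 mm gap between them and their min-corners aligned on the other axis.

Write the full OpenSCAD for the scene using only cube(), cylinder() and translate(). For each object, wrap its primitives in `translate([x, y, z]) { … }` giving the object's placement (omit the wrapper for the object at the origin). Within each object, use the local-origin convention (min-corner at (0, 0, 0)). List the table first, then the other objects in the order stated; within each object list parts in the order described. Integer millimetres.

translate([0, 0, 716]) cube([653, 912, 35]);
translate([77, 77, 0]) cylinder(h = 716, r = 38);
translate([576, 77, 0]) cylinder(h = 716, r = 38);
translate([77, 835, 0]) cylinder(h = 716, r = 38);
translate([576, 835, 0]) cylinder(h = 716, r = 38);
translate([115, 436, 751]) {
  cube([41, 40, 2447]);
  translate([382, 0, 0]) cube([41, 40, 2447]);
  translate([41, 0, 279]) cube([341, 40, 40]);
  translate([41, 0, 552]) cube([341, 40, 40]);
  translate([41, 0, 825]) cube([341, 40, 40]);
  translate([41, 0, 1098]) cube([341, 40, 40]);
  translate([41, 0, 1371]) cube([341, 40, 40]);
  translate([41, 0, 1644]) cube([341, 40, 40]);
  translate([41, 0, 1917]) cube([341, 40, 40]);
  translate([41, 0, 2190]) cube([341, 40, 40]);
}
translate([0, -452, 0]) {
  cube([233, 172, 8]);
  translate([0, 0, 8]) cube([233, 8, 244]);
  translate([0, 164, 8]) cube([233, 8, 244]);
  translate([0, 8, 8]) cube([8, 156, 244]);
  translate([225, 8, 8]) cube([8, 156, 244]);
}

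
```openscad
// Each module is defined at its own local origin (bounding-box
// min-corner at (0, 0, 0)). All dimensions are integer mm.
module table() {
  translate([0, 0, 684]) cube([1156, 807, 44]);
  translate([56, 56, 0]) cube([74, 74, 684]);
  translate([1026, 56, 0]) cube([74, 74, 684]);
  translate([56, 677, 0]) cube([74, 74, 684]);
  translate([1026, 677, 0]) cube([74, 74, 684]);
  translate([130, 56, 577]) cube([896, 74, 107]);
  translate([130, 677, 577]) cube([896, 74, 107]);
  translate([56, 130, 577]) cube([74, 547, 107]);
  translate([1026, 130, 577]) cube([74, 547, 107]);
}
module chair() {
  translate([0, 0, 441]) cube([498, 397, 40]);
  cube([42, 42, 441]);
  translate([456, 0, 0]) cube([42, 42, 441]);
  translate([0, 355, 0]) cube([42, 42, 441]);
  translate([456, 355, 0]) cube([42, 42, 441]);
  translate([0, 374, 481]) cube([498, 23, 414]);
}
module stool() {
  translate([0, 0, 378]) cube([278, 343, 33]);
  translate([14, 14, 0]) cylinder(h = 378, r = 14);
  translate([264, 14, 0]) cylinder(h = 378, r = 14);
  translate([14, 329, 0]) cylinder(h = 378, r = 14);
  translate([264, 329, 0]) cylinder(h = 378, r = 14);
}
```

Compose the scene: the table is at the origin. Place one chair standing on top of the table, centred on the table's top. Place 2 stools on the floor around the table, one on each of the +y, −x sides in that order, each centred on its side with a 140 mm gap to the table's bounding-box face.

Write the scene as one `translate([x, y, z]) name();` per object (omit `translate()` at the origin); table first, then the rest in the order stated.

table();
translate([329, 205, 728]) chair();
translate([439, 947, 0]) stool();
translate([-418, 232, 0]) stool();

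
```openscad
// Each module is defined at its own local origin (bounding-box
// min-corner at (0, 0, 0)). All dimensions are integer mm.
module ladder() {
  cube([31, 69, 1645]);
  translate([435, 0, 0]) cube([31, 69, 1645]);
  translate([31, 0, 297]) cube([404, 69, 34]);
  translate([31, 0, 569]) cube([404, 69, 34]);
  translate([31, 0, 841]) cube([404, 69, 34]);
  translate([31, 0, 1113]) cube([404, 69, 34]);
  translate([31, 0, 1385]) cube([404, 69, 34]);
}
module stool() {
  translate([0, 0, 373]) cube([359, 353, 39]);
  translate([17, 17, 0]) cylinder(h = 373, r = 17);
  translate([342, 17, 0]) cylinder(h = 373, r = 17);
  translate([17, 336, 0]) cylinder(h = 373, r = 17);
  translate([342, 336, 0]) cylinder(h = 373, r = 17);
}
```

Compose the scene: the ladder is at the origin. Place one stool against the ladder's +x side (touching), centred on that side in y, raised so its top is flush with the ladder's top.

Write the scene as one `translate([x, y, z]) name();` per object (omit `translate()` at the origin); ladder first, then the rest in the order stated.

ladder();
translate([466, -142, 1233]) stool();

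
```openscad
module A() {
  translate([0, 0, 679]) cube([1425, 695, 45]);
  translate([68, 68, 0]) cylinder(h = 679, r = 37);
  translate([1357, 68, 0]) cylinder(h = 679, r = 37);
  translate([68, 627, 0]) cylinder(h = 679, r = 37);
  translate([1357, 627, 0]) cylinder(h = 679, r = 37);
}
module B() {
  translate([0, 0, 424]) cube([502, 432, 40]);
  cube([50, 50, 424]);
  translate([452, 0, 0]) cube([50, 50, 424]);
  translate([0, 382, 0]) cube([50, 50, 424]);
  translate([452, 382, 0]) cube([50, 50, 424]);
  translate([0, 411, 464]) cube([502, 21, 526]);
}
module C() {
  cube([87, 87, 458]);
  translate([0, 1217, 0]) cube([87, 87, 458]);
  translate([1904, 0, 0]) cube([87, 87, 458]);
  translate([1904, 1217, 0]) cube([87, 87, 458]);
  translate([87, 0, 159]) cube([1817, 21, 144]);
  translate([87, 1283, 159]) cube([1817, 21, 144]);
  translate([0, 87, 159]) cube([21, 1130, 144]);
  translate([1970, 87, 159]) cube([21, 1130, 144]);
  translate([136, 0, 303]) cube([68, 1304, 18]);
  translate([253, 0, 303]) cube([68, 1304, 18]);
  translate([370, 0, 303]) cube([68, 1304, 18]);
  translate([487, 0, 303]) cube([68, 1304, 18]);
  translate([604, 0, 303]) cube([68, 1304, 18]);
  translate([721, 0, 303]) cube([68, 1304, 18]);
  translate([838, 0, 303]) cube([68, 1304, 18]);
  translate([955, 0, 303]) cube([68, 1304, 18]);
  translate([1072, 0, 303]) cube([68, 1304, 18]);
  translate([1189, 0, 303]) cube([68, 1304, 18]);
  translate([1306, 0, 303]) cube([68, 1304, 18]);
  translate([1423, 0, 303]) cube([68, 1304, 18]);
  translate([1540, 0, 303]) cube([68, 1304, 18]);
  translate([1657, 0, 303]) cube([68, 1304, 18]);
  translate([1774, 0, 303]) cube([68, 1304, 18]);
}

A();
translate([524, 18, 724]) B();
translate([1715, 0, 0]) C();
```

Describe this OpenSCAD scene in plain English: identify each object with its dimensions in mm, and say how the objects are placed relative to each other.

A is a rectangular dining table. The top is 1425×695×45 mm with its upper surface at z = 724 mm. It stands on four round legs of 74 mm diameter, each leg's bounding box inset 31 mm from the nearest pair of top edges, running from the floor to the underside of the top.

B is a chair. The seat is a 502×432×40 mm slab with its top at z = 464 mm, on four 50×50 mm corner legs (flush with the seat edges, standing on z = 0). A flat backrest 21 mm thick, 526 mm tall, spans the full seat width and rises from the seat top along its +y edge, rear face flush with the rear of the seat.

C is a bed frame 1991 mm long (x) by 1304 mm wide (y). Four 87×87 mm corner posts, 458 mm tall, at the corners of the footprint. Four rails of 21 mm thickness and 144 mm height run between adjacent posts with their undersides at z = 159 mm, their outer faces flush with the outside of the frame (the two x-running rails run between the posts' inner faces; the two y-running rails run between the posts' inner faces). 15 slats, each 68 mm wide (x) and 18 mm thick, lie across the top of the two x-running rails, running the full 1304 mm width of the frame in y; the slats are evenly spaced along x between the inner faces of the end posts with equal gaps (rounded down to the nearest mm) at the −x end and between each pair — any rounding remainder accumulates at the +x end.

The chair is on top of the table. The bed frame is on the floor beside the table on its +x side.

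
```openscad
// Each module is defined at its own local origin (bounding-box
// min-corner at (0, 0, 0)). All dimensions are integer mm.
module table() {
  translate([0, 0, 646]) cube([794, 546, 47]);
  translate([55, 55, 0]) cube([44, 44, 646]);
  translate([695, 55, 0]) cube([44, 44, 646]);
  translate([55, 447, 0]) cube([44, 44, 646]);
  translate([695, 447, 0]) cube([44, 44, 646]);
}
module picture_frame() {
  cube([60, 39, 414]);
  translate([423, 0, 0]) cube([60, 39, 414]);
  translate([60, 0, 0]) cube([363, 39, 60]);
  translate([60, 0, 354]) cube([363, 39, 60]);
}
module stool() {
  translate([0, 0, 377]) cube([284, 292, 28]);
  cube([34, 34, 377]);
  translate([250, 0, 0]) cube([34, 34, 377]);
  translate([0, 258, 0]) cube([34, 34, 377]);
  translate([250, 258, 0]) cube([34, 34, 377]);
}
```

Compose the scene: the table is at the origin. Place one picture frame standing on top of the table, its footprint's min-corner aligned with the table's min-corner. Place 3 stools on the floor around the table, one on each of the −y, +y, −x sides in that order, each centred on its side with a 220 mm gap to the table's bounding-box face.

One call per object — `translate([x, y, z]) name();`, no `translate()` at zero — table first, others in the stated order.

table();
translate([0, 0, 693]) picture_frame();
translate([255, -512, 0]) stool();
translate([255, 766, 0]) stool();
translate([-504, 127, 0]) stool();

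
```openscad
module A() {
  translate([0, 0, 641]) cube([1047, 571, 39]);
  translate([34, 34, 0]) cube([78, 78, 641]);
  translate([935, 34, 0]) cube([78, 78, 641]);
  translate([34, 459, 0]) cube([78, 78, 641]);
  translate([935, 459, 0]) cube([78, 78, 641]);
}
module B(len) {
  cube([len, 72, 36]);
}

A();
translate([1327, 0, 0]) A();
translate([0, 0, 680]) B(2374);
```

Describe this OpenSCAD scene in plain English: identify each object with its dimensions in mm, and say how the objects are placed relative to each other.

A is a rectangular dining table. The top is 1047×571×39 mm with its upper surface at z = 680 mm. It stands on four 78×78 mm square legs, each inset 34 mm from the nearest pair of top edges, running from the floor to the underside of the top.

B is a rectangular beam 2374 mm long (x), 72 mm deep (y), 36 mm thick (z).

The beam spans the tops of two tables placed 280 mm apart, resting at z = 680 mm.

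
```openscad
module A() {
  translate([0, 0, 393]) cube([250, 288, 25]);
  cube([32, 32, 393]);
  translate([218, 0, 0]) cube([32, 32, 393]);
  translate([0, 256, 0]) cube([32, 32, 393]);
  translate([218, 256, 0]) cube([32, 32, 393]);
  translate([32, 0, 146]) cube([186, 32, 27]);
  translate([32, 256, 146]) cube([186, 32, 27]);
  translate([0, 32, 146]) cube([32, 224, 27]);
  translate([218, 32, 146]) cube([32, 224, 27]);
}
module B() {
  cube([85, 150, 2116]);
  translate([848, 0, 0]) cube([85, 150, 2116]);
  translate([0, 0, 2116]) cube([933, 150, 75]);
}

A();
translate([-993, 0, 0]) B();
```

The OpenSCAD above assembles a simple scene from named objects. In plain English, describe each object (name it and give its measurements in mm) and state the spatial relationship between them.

A is a four-legged stool. The seat is a 250×288×25 mm slab whose top surface is at z = 418 mm; four square legs, each 32×32 mm in cross-section, run from the floor (z = 0) to the underside of the seat, each flush with a corner of the seat. Four stretchers, 32 mm wide and 27 mm tall, connect adjacent legs with their undersides at z = 146 mm, each running between the inner faces of the legs it joins and aligned with the legs' outer faces on the other axis.

B is a rectangular door frame: two vertical jambs of 85×150 mm section, 2116 mm tall, with a clear opening 763 mm wide between their inner faces. A header 75 mm tall and 150 mm deep lies on top of the jambs and spans the full outside width.

The door frame is on the floor beside the stool on its −x side.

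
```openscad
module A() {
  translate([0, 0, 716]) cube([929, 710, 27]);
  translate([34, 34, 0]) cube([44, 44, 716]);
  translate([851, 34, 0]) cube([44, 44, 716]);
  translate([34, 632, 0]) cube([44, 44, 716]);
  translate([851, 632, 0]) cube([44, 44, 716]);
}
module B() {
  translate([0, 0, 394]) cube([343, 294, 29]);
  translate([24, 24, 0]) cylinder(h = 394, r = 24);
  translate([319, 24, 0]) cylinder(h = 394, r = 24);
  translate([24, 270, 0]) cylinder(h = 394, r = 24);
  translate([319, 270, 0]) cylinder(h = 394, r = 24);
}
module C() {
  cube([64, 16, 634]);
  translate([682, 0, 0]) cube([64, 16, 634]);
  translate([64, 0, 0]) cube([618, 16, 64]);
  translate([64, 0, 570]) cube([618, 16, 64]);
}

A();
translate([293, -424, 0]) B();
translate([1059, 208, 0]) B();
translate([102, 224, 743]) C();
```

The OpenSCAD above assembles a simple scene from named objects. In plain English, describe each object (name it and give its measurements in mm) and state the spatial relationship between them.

A is a table with a 929×710 mm rectangular top, 27 mm thick, top surface at z = 743 mm, supported by four 44×44 mm square legs, each inset 34 mm from the nearest pair of top edges, running from the floor.

B is a four-legged stool. The seat is a 343×294×29 mm slab whose top surface is at z = 423 mm; four round legs, each 48 mm in diameter, run from the floor (z = 0) to the underside of the seat, each leg's axis is inset half a diameter from the nearest pair of seat edges (so the leg's bounding box is flush with the corner).

C is a rectangular picture frame lying in the x–z plane (depth along y). The opening is 618 mm wide (x) by 506 mm tall (z), surrounded by a border 64 mm wide on all four sides. The frame is 16 mm deep and is made of two full-height vertical stiles with two horizontal rails fitted between them.

Two stools sit around the table at the −y, +x sides. The picture frame is on top of the table.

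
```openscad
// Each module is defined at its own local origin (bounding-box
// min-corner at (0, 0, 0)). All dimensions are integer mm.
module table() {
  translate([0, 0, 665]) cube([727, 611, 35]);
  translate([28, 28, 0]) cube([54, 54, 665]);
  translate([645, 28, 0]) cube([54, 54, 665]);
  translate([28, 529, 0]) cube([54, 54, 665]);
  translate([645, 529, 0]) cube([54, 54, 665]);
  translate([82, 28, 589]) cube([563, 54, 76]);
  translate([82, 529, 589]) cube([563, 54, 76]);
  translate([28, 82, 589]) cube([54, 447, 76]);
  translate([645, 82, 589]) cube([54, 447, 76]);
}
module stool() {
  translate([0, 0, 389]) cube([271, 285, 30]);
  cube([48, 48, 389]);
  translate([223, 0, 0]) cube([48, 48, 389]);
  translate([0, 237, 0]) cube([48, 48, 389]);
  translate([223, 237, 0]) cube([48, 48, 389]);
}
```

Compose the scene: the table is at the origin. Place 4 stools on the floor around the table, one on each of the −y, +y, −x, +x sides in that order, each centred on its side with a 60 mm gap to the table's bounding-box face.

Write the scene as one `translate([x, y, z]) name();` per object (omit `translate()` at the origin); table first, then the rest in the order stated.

table();
translate([228, -345, 0]) stool();
translate([228, 671, 0]) stool();
translate([-331, 163, 0]) stool();
translate([787, 163, 0]) stool();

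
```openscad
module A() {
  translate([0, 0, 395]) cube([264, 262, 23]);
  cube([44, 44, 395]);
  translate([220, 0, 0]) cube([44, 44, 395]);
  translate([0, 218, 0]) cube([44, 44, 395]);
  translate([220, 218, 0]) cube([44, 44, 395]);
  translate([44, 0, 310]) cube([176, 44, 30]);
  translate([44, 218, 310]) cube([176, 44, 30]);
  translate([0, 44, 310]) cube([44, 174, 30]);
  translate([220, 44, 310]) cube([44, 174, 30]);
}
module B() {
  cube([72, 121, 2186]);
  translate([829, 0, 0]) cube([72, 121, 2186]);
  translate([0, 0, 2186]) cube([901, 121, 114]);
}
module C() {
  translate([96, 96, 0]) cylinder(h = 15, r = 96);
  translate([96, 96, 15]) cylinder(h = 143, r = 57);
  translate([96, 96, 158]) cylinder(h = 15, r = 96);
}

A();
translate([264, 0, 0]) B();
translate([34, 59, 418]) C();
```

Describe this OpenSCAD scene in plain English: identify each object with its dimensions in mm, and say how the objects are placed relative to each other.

A is a simple wooden stool: a rectangular seat 264 mm (x) by 262 mm (y), 23 mm thick, top face at z = 418 mm, on four square legs, each 44×44 mm in cross-section. The legs rest on z = 0, each flush with a corner of the seat. Four stretchers, 44 mm wide and 30 mm tall, connect adjacent legs with their undersides at z = 310 mm, each running between the inner faces of the legs it joins and aligned with the legs' outer faces on the other axis.

B is a door frame. The clear opening is 757 mm wide and 2186 mm high. Two 72 mm wide jambs, 121 mm deep, stand either side of the opening from the floor to the top of the opening. A 114 mm thick head sits across the top of both jambs, spanning the full outside width of the frame.

C is a spool: two coaxial disc flanges of radius 96 mm and thickness 15 mm, joined by a core cylinder of radius 57 mm and height 143 mm. The lower flange rests on z = 0 and the three cylinders share a vertical axis.

The door frame is against the stool's +x side, with their −y faces flush. The spool is on top of the stool.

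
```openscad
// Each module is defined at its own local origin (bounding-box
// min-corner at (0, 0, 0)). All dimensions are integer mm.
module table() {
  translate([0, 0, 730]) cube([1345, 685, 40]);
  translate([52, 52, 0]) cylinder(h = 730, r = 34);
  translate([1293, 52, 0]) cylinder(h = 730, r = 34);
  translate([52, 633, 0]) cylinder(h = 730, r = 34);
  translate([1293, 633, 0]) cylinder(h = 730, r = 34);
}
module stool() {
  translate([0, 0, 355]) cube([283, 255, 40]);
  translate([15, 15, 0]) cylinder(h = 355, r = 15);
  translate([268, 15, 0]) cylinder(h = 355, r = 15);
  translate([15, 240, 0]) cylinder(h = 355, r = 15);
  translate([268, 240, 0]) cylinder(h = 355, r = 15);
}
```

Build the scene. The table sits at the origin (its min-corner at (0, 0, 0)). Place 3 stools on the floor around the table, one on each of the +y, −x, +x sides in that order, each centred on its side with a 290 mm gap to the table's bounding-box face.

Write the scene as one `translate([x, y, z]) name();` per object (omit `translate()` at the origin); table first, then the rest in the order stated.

table();
translate([531, 975, 0]) stool();
translate([-573, 215, 0]) stool();
translate([1635, 215, 0]) stool();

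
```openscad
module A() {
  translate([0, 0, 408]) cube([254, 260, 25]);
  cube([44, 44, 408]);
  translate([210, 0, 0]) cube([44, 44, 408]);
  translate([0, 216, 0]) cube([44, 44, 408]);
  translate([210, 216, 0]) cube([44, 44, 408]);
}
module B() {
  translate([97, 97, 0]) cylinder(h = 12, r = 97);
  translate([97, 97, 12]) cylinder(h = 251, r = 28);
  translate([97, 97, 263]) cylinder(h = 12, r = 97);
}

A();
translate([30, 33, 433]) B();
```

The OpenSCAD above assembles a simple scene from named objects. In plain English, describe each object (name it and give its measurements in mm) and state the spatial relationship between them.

A is a four-legged stool. The seat is a 254×260×25 mm slab whose top surface is at z = 433 mm; four square legs, each 44×44 mm in cross-section, run from the floor (z = 0) to the underside of the seat, each flush with a corner of the seat.

B is a spool: two coaxial disc flanges of radius 97 mm and thickness 12 mm, joined by a core cylinder of radius 28 mm and height 251 mm. The lower flange rests on z = 0 and the three cylinders share a vertical axis.

The spool is on top of the stool, centred.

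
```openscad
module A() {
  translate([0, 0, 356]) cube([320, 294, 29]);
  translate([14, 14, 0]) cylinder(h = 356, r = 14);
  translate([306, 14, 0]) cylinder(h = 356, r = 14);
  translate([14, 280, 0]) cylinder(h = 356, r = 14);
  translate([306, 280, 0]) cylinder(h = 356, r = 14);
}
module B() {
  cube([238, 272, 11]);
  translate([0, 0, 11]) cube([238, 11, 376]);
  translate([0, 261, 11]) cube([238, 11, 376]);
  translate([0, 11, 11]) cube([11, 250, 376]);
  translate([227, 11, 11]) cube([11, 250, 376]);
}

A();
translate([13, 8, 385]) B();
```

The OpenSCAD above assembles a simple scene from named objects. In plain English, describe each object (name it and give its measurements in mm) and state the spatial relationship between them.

A is a simple wooden stool: a rectangular seat 320 mm (x) by 294 mm (y), 29 mm thick, top face at z = 385 mm, on four round legs, each 28 mm in diameter. The legs rest on z = 0, each leg's axis is inset half a diameter from the nearest pair of seat edges (so the leg's bounding box is flush with the corner).

B is an open storage box with external size 238×272×387 mm and wall thickness 11 mm (the base is also 11 mm thick). The base covers the whole footprint; the four walls stand on the base, with the y-facing walls full-width and the x-facing walls fitting between their inner faces.

The open box is on top of the stool.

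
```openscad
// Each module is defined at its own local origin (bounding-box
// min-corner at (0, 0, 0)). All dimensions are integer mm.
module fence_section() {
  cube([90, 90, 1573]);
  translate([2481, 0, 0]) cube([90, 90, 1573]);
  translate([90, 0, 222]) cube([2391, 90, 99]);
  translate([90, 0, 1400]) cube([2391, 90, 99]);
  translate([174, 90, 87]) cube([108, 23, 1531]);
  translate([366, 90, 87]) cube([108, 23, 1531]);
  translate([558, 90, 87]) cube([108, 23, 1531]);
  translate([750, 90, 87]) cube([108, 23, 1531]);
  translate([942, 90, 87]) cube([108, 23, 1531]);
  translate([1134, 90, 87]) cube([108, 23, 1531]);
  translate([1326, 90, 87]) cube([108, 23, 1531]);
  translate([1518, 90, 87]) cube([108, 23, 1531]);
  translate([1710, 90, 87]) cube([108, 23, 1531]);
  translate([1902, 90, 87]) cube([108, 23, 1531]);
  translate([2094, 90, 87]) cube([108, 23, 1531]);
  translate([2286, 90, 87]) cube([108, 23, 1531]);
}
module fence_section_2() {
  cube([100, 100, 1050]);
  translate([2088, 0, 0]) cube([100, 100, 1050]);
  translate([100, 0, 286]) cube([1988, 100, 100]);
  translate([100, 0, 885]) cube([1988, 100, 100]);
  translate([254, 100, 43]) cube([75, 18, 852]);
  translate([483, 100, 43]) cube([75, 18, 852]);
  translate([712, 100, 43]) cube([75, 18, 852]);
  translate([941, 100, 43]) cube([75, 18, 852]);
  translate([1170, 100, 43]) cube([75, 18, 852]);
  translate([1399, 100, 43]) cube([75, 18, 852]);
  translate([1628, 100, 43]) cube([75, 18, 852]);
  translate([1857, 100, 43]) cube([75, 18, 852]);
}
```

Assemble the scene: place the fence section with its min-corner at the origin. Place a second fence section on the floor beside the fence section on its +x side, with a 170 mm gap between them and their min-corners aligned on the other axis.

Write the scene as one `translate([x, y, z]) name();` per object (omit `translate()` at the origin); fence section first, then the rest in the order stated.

fence_section();
translate([2741, 0, 0]) fence_section_2();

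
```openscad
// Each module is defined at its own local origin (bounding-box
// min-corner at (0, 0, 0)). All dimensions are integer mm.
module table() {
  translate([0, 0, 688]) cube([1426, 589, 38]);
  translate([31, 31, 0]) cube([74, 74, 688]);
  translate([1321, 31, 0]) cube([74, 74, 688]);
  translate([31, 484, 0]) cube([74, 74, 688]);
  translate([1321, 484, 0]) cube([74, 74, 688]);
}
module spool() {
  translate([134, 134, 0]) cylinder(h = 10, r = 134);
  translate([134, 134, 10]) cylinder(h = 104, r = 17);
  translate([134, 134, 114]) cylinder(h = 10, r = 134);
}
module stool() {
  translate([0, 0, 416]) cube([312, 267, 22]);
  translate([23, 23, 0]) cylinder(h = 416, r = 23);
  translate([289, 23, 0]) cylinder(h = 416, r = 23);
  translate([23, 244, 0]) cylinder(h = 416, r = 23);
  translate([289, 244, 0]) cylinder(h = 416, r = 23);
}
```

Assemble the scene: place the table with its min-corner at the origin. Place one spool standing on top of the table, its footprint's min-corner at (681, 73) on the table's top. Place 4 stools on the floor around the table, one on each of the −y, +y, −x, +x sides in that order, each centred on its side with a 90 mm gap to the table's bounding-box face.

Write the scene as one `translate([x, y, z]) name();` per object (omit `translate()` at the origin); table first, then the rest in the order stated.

table();
translate([681, 73, 726]) spool();
translate([557, -357, 0]) stool();
translate([557, 679, 0]) stool();
translate([-402, 161, 0]) stool();
translate([1516, 161, 0]) stool();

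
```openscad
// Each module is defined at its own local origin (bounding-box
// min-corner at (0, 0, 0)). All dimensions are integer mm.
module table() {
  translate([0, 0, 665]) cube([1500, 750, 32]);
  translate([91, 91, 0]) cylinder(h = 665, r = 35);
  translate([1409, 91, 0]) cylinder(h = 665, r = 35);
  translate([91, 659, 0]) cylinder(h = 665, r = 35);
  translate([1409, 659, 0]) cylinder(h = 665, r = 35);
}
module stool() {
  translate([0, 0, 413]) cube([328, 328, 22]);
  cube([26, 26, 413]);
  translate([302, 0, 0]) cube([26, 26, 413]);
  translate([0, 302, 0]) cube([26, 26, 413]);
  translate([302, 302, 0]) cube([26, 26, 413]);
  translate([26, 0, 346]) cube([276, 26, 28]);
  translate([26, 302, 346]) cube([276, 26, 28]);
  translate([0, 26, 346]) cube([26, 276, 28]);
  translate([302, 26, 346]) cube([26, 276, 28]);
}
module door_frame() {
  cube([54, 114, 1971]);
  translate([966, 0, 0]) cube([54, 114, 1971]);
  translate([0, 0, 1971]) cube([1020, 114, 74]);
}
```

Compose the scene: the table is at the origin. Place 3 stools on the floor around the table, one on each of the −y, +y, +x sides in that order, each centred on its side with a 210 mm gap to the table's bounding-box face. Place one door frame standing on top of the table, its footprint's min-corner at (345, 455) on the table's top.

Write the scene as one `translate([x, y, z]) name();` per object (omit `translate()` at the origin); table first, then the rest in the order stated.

table();
translate([586, -538, 0]) stool();
translate([586, 960, 0]) stool();
translate([1710, 211, 0]) stool();
translate([345, 455, 697]) door_frame();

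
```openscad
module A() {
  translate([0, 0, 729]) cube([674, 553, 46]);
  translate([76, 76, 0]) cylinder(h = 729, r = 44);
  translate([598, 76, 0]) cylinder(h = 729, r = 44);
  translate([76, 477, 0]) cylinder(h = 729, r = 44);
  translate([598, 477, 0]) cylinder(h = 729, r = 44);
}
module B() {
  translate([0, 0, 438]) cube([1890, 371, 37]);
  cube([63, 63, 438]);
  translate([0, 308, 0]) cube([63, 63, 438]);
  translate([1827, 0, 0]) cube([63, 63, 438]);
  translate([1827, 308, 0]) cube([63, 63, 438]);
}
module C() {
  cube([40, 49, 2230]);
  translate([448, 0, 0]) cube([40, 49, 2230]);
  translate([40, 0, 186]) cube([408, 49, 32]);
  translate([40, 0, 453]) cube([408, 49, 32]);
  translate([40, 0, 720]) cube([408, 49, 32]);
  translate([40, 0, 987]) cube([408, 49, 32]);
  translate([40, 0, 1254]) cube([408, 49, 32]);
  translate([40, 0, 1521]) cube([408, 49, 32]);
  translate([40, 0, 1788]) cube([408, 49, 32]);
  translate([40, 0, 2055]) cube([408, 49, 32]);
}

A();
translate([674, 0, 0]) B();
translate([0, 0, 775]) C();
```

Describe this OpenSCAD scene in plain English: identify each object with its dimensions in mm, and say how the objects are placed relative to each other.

A is a table with a 674×553 mm rectangular top, 46 mm thick, top surface at z = 775 mm, supported by four round legs of 88 mm diameter, each leg's bounding box inset 32 mm from the nearest pair of top edges, running from the floor.

B is a long wooden bench with a 1890 mm (x) × 371 mm (y) seat, 37 mm thick, its top surface 475 mm above the floor. Four 63 mm square legs at the seat corners, flush with the edges, run from z = 0 to the seat underside.

C is a straight ladder. Two 40×49 mm vertical rails, 2230 mm tall, stand 488 mm apart (outside-to-outside) with their front faces coplanar on the −y side. 8 rungs, each 49 mm deep and 32 mm tall, span between the inner faces of the rails, front faces flush with the rails. The lowest rung's underside is at z = 186 mm and rungs are spaced 267 mm apart (underside to underside).

The bench is against the table's +x side, with their −y faces flush. The ladder is on top of the table.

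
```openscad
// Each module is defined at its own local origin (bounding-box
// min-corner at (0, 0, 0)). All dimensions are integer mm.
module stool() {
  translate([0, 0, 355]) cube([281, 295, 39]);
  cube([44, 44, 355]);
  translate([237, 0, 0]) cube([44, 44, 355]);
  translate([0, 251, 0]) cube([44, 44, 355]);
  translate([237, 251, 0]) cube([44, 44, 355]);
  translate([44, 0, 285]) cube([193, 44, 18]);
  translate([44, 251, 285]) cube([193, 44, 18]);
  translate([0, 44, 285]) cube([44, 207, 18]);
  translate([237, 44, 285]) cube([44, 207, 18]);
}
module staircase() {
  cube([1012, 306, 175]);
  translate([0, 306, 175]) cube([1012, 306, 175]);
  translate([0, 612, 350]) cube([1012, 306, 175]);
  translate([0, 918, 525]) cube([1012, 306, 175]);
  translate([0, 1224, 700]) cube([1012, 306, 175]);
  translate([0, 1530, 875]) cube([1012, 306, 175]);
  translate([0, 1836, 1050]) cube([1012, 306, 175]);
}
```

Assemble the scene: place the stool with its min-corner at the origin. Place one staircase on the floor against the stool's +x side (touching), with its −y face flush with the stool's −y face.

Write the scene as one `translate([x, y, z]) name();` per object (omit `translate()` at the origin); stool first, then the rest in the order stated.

stool();
translate([281, 0, 0]) staircase();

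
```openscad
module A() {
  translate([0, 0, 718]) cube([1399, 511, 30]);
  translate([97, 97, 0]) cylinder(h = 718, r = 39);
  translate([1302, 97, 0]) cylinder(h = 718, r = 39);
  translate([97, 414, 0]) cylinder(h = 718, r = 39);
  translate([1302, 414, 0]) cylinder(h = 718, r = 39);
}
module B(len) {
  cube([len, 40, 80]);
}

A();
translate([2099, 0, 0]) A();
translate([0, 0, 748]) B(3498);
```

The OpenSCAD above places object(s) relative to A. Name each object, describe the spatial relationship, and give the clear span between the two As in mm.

A is a table. B is a beam. A beam spans the tops of two tables. The clear span between the two tables is 700 mm.

Second table starts at x = 2099; first ends at x = 1399; clear span = 2099 − 1399 = 700 mm.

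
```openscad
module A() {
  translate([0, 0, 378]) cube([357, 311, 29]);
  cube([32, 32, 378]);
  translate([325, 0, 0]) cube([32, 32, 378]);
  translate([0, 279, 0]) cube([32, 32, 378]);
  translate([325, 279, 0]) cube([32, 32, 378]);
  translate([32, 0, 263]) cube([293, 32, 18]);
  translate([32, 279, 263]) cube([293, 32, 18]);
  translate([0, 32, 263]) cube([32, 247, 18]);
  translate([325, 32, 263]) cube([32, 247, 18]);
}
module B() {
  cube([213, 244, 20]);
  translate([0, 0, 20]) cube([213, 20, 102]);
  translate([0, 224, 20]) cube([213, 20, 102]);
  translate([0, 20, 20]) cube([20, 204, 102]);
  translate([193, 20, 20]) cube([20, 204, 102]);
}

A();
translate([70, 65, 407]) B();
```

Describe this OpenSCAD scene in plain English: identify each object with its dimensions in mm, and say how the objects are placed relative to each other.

A is a four-legged stool. The seat is 357×311 mm, 29 mm thick, top at z = 407 mm. It stands on four square legs, each 32×32 mm in cross-section, from z = 0 to the seat underside, each flush with a corner of the seat. Four stretchers, 32 mm wide and 18 mm tall, connect adjacent legs with their undersides at z = 263 mm, each running between the inner faces of the legs it joins and aligned with the legs' outer faces on the other axis.

B is an open-topped rectangular box: outside dimensions 213×244×122 mm, with a uniform wall and base thickness of 20 mm. The base is a full 213×244 slab on the floor; four walls sit on top of the base. The front and back walls (the −y and +y sides) span the full width; the two side walls fit between them.

The open box is on top of the stool.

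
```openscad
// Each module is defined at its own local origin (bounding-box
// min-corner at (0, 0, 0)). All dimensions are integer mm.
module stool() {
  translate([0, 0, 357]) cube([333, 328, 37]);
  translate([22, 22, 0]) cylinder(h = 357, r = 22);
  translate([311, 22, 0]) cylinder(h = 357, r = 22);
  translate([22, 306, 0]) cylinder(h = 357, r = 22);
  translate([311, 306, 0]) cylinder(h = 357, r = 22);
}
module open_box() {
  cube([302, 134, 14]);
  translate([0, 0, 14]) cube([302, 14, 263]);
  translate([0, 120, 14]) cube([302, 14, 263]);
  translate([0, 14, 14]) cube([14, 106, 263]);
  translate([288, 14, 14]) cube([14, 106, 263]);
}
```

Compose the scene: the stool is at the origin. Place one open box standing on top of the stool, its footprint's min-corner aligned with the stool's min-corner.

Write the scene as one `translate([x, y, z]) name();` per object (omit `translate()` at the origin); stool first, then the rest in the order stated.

stool();
translate([0, 0, 394]) open_box();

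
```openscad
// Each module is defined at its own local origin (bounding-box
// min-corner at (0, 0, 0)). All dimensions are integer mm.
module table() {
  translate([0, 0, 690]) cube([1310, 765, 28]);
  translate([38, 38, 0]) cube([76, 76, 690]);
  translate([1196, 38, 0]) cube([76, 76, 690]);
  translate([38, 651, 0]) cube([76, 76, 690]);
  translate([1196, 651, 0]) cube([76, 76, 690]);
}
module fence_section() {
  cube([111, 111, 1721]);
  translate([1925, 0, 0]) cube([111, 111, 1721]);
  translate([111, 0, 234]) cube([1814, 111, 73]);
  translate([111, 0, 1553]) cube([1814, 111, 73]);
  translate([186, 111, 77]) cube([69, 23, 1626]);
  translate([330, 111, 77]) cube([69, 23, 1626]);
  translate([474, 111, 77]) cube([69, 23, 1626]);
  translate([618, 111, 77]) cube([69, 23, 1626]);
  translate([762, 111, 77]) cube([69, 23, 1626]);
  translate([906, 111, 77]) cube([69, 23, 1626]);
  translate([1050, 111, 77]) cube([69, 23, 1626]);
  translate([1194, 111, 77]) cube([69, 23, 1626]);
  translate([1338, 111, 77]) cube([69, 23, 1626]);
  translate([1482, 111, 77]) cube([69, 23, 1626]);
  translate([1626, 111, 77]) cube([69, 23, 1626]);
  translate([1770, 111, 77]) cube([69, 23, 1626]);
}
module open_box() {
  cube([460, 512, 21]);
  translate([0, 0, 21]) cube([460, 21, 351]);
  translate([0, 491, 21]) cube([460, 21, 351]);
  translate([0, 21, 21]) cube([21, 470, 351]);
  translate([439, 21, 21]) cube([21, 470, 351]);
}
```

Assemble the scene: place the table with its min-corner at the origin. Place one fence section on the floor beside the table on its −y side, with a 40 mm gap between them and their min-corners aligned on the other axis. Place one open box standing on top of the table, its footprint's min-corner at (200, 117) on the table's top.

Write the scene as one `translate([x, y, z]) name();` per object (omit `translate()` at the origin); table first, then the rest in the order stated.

table();
translate([0, -174, 0]) fence_section();
translate([200, 117, 718]) open_box();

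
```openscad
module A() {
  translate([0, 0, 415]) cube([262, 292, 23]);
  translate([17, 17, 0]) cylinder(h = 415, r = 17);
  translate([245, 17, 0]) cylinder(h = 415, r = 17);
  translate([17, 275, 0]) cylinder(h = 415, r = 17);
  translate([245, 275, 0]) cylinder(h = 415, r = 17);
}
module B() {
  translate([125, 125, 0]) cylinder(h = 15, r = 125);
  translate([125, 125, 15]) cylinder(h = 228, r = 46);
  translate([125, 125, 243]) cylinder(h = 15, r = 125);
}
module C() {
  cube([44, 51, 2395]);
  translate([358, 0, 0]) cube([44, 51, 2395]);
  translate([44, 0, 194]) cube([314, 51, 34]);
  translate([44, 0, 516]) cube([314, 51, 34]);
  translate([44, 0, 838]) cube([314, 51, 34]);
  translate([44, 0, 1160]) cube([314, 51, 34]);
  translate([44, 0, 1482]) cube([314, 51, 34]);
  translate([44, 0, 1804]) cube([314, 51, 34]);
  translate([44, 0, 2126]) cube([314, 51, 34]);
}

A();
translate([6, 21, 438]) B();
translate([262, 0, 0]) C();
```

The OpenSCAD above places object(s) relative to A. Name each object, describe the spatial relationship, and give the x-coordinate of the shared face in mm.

A is a stool. B is a spool. C is a ladder. The spool is on top of the stool, centred. The ladder is against the stool's +x side, with their −y faces flush. The x-coordinate of the shared face is 262 mm.

The stool's +x face and the ladder's −x face are both at x = 262 mm.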